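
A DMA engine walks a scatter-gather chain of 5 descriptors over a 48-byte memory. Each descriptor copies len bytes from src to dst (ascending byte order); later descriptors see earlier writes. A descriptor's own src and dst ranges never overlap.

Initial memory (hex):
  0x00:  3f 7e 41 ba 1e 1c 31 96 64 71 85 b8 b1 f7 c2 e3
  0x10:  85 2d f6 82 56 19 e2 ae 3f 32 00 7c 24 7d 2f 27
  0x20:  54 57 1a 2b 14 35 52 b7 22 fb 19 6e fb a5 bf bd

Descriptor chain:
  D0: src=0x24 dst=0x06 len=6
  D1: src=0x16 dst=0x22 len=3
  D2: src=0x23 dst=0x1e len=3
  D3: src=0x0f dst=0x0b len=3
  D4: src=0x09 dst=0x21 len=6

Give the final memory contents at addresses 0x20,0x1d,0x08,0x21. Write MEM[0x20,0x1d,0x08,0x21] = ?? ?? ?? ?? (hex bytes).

[0] 0x24->0x06 len=6 : 14 35 52 b7 22 fb
[1] 0x16->0x22 len=3 : e2 ae 3f
[2] 0x23->0x1e len=3 : ae 3f 35
[3] 0x0f->0x0b len=3 : e3 85 2d
[4] 0x09->0x21 len=6 : b7 22 e3 85 2d c2
query mem[0x20]=0x35, mem[0x1d]=0x7d, mem[0x08]=0x52, mem[0x21]=0xb7

MEM[0x20,0x1d,0x08,0x21] = 35 7d 52 b7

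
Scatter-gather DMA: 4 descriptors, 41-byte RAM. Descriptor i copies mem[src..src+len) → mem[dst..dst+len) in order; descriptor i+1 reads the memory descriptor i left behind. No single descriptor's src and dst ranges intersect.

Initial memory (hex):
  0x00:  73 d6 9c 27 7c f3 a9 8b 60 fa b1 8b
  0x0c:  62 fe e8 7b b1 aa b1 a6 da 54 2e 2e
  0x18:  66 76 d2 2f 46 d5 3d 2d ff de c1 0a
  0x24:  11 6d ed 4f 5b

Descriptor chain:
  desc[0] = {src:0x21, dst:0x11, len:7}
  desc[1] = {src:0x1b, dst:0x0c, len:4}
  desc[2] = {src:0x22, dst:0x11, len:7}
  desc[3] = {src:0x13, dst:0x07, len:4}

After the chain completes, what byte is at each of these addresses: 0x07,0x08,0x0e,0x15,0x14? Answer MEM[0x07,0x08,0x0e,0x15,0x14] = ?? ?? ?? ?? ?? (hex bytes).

MEM[0x07,0x08,0x0e,0x15,0x14] = 11 6d d5 ed 6d

  after D0: wrote 7B at 0x11 = dec10a116ded4f
  after D1: wrote 4B at 0x0c = 2f46d53d
  after D2: wrote 7B at 0x11 = c10a116ded4f5b
  after D3: wrote 4B at 0x07 = 116ded4f
query mem[0x07]=0x11, mem[0x08]=0x6d, mem[0x0e]=0xd5, mem[0x15]=0xed, mem[0x14]=0x6d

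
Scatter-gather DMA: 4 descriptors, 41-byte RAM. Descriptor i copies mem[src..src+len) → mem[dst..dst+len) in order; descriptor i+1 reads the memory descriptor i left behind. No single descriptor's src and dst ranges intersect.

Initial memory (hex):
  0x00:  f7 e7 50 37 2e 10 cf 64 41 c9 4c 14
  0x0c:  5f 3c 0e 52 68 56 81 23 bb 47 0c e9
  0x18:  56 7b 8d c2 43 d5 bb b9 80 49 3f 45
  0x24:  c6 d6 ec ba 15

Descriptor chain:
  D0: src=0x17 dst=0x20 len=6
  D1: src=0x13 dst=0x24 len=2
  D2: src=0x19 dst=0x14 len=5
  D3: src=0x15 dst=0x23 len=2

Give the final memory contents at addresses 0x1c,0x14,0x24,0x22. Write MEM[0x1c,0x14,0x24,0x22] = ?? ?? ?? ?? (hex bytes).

  after D0: wrote 6B at 0x20 = e9567b8dc243
  after D1: wrote 2B at 0x24 = 23bb
  after D2: wrote 5B at 0x14 = 7b8dc243d5
  after D3: wrote 2B at 0x23 = 8dc2
query mem[0x1c]=0x43, mem[0x14]=0x7b, mem[0x24]=0xc2, mem[0x22]=0x7b

MEM[0x1c,0x14,0x24,0x22] = 43 7b c2 7b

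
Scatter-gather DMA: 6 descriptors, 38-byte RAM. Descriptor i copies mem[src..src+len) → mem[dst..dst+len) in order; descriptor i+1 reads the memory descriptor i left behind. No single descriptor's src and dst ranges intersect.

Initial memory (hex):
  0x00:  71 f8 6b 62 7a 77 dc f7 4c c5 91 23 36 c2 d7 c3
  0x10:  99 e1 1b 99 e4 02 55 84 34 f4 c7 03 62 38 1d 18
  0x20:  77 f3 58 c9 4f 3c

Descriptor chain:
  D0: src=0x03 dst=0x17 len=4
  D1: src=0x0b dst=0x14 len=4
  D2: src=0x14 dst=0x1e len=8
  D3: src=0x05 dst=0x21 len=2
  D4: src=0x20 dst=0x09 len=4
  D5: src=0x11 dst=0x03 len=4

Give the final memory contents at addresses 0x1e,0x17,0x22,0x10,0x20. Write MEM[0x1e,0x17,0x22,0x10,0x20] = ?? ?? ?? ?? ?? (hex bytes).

#0 dst[0x17+4] := {0x62,0x7a,0x77,0xdc}
#1 dst[0x14+4] := {0x23,0x36,0xc2,0xd7}
#2 dst[0x1e+8] := {0x23,0x36,0xc2,0xd7,0x7a,0x77,0xdc,0x03}
#3 dst[0x21+2] := {0x77,0xdc}
#4 dst[0x09+4] := {0xc2,0x77,0xdc,0x77}
#5 dst[0x03+4] := {0xe1,0x1b,0x99,0x23}
query mem[0x1e]=0x23, mem[0x17]=0xd7, mem[0x22]=0xdc, mem[0x10]=0x99, mem[0x20]=0xc2

MEM[0x1e,0x17,0x22,0x10,0x20] = 23 d7 dc 99 c2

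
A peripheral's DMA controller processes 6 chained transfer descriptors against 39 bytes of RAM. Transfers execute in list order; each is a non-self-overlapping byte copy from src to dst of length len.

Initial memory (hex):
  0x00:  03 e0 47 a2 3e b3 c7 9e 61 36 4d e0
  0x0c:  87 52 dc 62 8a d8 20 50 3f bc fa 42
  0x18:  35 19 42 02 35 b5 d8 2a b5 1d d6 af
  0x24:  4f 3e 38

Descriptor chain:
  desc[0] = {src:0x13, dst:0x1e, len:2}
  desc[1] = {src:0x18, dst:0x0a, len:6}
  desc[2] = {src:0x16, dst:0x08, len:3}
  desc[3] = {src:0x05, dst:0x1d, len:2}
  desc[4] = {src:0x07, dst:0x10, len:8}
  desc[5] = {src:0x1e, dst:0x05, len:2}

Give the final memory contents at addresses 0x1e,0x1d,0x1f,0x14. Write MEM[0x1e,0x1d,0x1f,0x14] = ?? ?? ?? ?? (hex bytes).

#0 dst[0x1e+2] := {0x50,0x3f}
#1 dst[0x0a+6] := {0x35,0x19,0x42,0x02,0x35,0xb5}
#2 dst[0x08+3] := {0xfa,0x42,0x35}
#3 dst[0x1d+2] := {0xb3,0xc7}
#4 dst[0x10+8] := {0x9e,0xfa,0x42,0x35,0x19,0x42,0x02,0x35}
#5 dst[0x05+2] := {0xc7,0x3f}
query mem[0x1e]=0xc7, mem[0x1d]=0xb3, mem[0x1f]=0x3f, mem[0x14]=0x19

MEM[0x1e,0x1d,0x1f,0x14] = c7 b3 3f 19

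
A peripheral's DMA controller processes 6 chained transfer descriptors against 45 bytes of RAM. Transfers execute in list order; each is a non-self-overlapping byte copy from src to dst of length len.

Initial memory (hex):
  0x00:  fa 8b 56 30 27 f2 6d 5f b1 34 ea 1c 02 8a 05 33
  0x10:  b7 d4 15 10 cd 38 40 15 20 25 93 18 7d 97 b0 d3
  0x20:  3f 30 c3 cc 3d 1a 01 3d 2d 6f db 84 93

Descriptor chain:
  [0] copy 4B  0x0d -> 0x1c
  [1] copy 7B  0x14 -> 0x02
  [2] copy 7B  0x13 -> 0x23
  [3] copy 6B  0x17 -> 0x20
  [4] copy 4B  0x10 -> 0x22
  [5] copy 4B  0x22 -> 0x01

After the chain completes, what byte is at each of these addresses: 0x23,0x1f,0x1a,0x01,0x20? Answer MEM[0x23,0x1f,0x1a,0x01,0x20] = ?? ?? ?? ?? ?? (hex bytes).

D0: mem[0x1c..0x1f] <- [8a 05 33 b7]
D1: mem[0x02..0x08] <- [cd 38 40 15 20 25 93]
D2: mem[0x23..0x29] <- [10 cd 38 40 15 20 25]
D3: mem[0x20..0x25] <- [15 20 25 93 18 8a]
D4: mem[0x22..0x25] <- [b7 d4 15 10]
D5: mem[0x01..0x04] <- [b7 d4 15 10]
query mem[0x23]=0xd4, mem[0x1f]=0xb7, mem[0x1a]=0x93, mem[0x01]=0xb7, mem[0x20]=0x15

MEM[0x23,0x1f,0x1a,0x01,0x20] = d4 b7 93 b7 15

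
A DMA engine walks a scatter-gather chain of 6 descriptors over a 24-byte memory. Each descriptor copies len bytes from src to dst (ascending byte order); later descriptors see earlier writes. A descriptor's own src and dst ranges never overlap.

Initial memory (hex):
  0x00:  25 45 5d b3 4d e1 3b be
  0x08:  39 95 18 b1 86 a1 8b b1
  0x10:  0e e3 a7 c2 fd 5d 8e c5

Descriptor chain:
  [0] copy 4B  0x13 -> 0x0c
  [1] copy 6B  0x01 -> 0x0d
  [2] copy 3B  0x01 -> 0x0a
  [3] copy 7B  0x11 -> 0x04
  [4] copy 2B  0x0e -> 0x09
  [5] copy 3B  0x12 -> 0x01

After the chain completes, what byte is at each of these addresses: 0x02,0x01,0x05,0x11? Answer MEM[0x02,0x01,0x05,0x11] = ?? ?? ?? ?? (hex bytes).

MEM[0x02,0x01,0x05,0x11] = c2 3b 3b e1

D0: mem[0x0c..0x0f] <- [c2 fd 5d 8e]
D1: mem[0x0d..0x12] <- [45 5d b3 4d e1 3b]
D2: mem[0x0a..0x0c] <- [45 5d b3]
D3: mem[0x04..0x0a] <- [e1 3b c2 fd 5d 8e c5]
D4: mem[0x09..0x0a] <- [5d b3]
D5: mem[0x01..0x03] <- [3b c2 fd]
query mem[0x02]=0xc2, mem[0x01]=0x3b, mem[0x05]=0x3b, mem[0x11]=0xe1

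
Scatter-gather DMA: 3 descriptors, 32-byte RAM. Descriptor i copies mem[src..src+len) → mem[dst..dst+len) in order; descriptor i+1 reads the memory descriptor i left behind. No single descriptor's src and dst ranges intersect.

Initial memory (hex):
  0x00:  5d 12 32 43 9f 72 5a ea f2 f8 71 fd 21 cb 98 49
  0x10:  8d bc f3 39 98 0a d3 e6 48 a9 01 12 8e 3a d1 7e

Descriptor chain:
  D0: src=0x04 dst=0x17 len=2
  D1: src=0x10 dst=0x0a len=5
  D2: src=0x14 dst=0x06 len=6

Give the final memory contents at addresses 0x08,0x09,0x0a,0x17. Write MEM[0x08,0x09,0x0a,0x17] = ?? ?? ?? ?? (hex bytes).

MEM[0x08,0x09,0x0a,0x17] = d3 9f 72 9f

[0] 0x04->0x17 len=2 : 9f 72
[1] 0x10->0x0a len=5 : 8d bc f3 39 98
[2] 0x14->0x06 len=6 : 98 0a d3 9f 72 a9
query mem[0x08]=0xd3, mem[0x09]=0x9f, mem[0x0a]=0x72, mem[0x17]=0x9f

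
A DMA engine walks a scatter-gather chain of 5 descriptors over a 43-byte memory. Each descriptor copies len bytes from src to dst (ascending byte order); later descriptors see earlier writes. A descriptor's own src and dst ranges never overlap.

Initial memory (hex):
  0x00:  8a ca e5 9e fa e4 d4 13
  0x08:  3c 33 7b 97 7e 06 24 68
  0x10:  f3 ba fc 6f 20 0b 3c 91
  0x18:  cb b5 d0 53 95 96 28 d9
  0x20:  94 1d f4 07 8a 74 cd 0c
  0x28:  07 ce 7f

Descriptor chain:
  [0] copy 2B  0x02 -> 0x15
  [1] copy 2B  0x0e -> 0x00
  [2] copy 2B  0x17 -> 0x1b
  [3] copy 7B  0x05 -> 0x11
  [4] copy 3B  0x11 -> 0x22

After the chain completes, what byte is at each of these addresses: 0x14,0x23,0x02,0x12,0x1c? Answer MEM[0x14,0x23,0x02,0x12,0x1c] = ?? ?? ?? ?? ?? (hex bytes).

D0: mem[0x15..0x16] <- [e5 9e]
D1: mem[0x00..0x01] <- [24 68]
D2: mem[0x1b..0x1c] <- [91 cb]
D3: mem[0x11..0x17] <- [e4 d4 13 3c 33 7b 97]
D4: mem[0x22..0x24] <- [e4 d4 13]
query mem[0x14]=0x3c, mem[0x23]=0xd4, mem[0x02]=0xe5, mem[0x12]=0xd4, mem[0x1c]=0xcb

MEM[0x14,0x23,0x02,0x12,0x1c] = 3c d4 e5 d4 cb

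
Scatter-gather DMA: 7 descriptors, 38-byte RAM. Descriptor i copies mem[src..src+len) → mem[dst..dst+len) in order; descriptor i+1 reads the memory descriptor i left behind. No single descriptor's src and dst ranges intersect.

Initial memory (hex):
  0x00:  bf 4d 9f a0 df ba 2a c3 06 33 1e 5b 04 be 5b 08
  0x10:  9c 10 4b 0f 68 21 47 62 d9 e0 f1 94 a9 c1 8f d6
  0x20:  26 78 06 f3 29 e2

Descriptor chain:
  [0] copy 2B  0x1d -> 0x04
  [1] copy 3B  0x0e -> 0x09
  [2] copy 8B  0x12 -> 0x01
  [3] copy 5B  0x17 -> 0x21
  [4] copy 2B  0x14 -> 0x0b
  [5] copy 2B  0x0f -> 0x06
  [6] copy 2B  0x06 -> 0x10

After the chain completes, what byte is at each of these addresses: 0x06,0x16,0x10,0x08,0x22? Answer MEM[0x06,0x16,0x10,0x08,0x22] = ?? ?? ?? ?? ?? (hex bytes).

#0 dst[0x04+2] := {0xc1,0x8f}
#1 dst[0x09+3] := {0x5b,0x08,0x9c}
#2 dst[0x01+8] := {0x4b,0x0f,0x68,0x21,0x47,0x62,0xd9,0xe0}
#3 dst[0x21+5] := {0x62,0xd9,0xe0,0xf1,0x94}
#4 dst[0x0b+2] := {0x68,0x21}
#5 dst[0x06+2] := {0x08,0x9c}
#6 dst[0x10+2] := {0x08,0x9c}
query mem[0x06]=0x08, mem[0x16]=0x47, mem[0x10]=0x08, mem[0x08]=0xe0, mem[0x22]=0xd9

MEM[0x06,0x16,0x10,0x08,0x22] = 08 47 08 e0 d9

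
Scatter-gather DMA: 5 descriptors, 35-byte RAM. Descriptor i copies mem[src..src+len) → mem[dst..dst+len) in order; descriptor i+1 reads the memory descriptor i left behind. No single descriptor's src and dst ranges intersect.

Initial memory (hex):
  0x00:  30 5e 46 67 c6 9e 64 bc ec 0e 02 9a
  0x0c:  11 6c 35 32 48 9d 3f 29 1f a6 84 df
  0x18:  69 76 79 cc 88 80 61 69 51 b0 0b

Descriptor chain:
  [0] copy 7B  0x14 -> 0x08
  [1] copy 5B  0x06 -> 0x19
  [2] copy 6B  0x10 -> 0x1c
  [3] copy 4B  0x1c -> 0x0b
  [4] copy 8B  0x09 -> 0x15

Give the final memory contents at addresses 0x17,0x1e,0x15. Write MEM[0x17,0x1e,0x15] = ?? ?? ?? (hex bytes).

D0: mem[0x08..0x0e] <- [1f a6 84 df 69 76 79]
D1: mem[0x19..0x1d] <- [64 bc 1f a6 84]
D2: mem[0x1c..0x21] <- [48 9d 3f 29 1f a6]
D3: mem[0x0b..0x0e] <- [48 9d 3f 29]
D4: mem[0x15..0x1c] <- [a6 84 48 9d 3f 29 32 48]
query mem[0x17]=0x48, mem[0x1e]=0x3f, mem[0x15]=0xa6

MEM[0x17,0x1e,0x15] = 48 3f a6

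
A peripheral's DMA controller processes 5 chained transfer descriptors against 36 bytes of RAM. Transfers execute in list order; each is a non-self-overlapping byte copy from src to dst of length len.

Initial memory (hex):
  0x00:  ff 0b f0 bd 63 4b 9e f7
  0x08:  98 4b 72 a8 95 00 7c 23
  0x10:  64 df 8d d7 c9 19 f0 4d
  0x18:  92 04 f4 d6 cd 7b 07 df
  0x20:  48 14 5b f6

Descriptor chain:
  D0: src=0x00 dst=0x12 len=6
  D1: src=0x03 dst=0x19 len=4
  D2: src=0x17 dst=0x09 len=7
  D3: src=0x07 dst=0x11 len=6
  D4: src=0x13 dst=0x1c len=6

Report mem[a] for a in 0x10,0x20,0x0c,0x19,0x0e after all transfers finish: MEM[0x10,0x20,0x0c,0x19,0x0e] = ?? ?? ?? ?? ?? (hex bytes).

[0] 0x00->0x12 len=6 : ff 0b f0 bd 63 4b
[1] 0x03->0x19 len=4 : bd 63 4b 9e
[2] 0x17->0x09 len=7 : 4b 92 bd 63 4b 9e 7b
[3] 0x07->0x11 len=6 : f7 98 4b 92 bd 63
[4] 0x13->0x1c len=6 : 4b 92 bd 63 4b 92
query mem[0x10]=0x64, mem[0x20]=0x4b, mem[0x0c]=0x63, mem[0x19]=0xbd, mem[0x0e]=0x9e

MEM[0x10,0x20,0x0c,0x19,0x0e] = 64 4b 63 bd 9e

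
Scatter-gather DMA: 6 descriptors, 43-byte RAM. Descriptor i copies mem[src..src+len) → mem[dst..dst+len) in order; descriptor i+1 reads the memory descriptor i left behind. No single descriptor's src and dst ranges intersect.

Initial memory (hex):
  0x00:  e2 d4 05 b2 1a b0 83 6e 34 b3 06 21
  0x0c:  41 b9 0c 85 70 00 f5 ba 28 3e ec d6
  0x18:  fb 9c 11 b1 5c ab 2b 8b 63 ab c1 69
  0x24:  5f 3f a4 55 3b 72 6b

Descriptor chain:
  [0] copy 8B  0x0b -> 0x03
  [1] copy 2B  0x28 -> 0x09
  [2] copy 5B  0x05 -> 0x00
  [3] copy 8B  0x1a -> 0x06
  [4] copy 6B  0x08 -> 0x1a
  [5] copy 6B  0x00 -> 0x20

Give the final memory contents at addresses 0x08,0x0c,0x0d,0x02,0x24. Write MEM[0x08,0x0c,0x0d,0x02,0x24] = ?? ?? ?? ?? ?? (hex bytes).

MEM[0x08,0x0c,0x0d,0x02,0x24] = 5c 63 ab 85 3b

[0] 0x0b->0x03 len=8 : 21 41 b9 0c 85 70 00 f5
[1] 0x28->0x09 len=2 : 3b 72
[2] 0x05->0x00 len=5 : b9 0c 85 70 3b
[3] 0x1a->0x06 len=8 : 11 b1 5c ab 2b 8b 63 ab
[4] 0x08->0x1a len=6 : 5c ab 2b 8b 63 ab
[5] 0x00->0x20 len=6 : b9 0c 85 70 3b b9
query mem[0x08]=0x5c, mem[0x0c]=0x63, mem[0x0d]=0xab, mem[0x02]=0x85, mem[0x24]=0x3b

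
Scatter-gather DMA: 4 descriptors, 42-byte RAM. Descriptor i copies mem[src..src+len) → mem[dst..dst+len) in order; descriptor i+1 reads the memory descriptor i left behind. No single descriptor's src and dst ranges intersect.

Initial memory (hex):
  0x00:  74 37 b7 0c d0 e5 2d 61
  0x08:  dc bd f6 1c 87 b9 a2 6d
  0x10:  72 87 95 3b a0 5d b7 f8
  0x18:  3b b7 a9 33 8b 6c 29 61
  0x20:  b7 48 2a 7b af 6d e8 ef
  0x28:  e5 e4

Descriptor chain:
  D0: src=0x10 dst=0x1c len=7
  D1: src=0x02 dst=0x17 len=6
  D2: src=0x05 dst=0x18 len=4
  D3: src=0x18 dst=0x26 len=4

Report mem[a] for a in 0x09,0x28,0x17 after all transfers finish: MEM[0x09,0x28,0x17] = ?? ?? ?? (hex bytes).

#0 dst[0x1c+7] := {0x72,0x87,0x95,0x3b,0xa0,0x5d,0xb7}
#1 dst[0x17+6] := {0xb7,0x0c,0xd0,0xe5,0x2d,0x61}
#2 dst[0x18+4] := {0xe5,0x2d,0x61,0xdc}
#3 dst[0x26+4] := {0xe5,0x2d,0x61,0xdc}
query mem[0x09]=0xbd, mem[0x28]=0x61, mem[0x17]=0xb7

MEM[0x09,0x28,0x17] = bd 61 b7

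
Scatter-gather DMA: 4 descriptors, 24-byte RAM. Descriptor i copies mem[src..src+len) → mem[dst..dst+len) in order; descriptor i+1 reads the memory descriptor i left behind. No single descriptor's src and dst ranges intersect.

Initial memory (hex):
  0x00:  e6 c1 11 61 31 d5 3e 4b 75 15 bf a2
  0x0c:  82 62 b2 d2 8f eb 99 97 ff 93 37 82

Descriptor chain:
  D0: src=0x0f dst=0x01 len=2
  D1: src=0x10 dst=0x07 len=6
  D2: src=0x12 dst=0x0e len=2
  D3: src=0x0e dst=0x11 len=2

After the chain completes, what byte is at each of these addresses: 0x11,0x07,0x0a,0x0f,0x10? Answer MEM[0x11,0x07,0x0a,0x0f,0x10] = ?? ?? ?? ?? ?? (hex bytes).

MEM[0x11,0x07,0x0a,0x0f,0x10] = 99 8f 97 97 8f

[0] 0x0f->0x01 len=2 : d2 8f
[1] 0x10->0x07 len=6 : 8f eb 99 97 ff 93
[2] 0x12->0x0e len=2 : 99 97
[3] 0x0e->0x11 len=2 : 99 97
query mem[0x11]=0x99, mem[0x07]=0x8f, mem[0x0a]=0x97, mem[0x0f]=0x97, mem[0x10]=0x8f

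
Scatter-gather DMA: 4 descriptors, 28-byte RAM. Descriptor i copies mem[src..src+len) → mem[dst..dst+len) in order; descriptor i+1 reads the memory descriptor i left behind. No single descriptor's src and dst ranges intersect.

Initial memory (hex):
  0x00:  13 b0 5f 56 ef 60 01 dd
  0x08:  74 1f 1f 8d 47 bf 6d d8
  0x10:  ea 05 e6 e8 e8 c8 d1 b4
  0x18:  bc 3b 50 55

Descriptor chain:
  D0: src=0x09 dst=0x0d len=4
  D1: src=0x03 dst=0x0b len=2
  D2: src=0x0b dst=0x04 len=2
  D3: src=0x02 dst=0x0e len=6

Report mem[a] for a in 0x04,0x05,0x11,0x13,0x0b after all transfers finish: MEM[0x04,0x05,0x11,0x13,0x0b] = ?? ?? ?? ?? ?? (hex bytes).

MEM[0x04,0x05,0x11,0x13,0x0b] = 56 ef ef dd 56

D0: mem[0x0d..0x10] <- [1f 1f 8d 47]
D1: mem[0x0b..0x0c] <- [56 ef]
D2: mem[0x04..0x05] <- [56 ef]
D3: mem[0x0e..0x13] <- [5f 56 56 ef 01 dd]
query mem[0x04]=0x56, mem[0x05]=0xef, mem[0x11]=0xef, mem[0x13]=0xdd, mem[0x0b]=0x56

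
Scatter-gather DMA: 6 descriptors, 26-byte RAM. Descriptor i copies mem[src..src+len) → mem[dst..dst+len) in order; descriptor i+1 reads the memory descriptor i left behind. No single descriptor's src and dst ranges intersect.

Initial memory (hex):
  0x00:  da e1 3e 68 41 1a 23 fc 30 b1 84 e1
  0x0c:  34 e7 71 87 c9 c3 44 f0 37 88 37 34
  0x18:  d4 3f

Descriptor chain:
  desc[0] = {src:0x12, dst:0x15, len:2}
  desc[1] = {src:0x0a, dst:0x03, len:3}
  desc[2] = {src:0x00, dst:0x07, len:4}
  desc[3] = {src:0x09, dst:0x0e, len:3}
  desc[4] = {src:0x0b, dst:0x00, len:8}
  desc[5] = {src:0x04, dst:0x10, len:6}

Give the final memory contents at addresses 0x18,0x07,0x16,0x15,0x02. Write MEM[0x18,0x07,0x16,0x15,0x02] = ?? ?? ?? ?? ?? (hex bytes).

MEM[0x18,0x07,0x16,0x15,0x02] = d4 44 f0 3e e7

#0 dst[0x15+2] := {0x44,0xf0}
#1 dst[0x03+3] := {0x84,0xe1,0x34}
#2 dst[0x07+4] := {0xda,0xe1,0x3e,0x84}
#3 dst[0x0e+3] := {0x3e,0x84,0xe1}
#4 dst[0x00+8] := {0xe1,0x34,0xe7,0x3e,0x84,0xe1,0xc3,0x44}
#5 dst[0x10+6] := {0x84,0xe1,0xc3,0x44,0xe1,0x3e}
query mem[0x18]=0xd4, mem[0x07]=0x44, mem[0x16]=0xf0, mem[0x15]=0x3e, mem[0x02]=0xe7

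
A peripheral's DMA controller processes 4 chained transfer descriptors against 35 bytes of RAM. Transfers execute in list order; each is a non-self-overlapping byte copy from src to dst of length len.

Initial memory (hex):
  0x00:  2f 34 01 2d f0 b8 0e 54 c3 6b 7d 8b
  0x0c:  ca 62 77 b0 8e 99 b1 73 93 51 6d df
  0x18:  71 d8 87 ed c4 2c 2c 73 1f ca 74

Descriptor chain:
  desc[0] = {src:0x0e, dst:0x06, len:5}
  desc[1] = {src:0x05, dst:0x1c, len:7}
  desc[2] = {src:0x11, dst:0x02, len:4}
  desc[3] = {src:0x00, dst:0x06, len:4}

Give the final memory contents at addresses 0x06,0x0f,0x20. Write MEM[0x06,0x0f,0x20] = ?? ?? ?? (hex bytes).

MEM[0x06,0x0f,0x20] = 2f b0 99

#0 dst[0x06+5] := {0x77,0xb0,0x8e,0x99,0xb1}
#1 dst[0x1c+7] := {0xb8,0x77,0xb0,0x8e,0x99,0xb1,0x8b}
#2 dst[0x02+4] := {0x99,0xb1,0x73,0x93}
#3 dst[0x06+4] := {0x2f,0x34,0x99,0xb1}
query mem[0x06]=0x2f, mem[0x0f]=0xb0, mem[0x20]=0x99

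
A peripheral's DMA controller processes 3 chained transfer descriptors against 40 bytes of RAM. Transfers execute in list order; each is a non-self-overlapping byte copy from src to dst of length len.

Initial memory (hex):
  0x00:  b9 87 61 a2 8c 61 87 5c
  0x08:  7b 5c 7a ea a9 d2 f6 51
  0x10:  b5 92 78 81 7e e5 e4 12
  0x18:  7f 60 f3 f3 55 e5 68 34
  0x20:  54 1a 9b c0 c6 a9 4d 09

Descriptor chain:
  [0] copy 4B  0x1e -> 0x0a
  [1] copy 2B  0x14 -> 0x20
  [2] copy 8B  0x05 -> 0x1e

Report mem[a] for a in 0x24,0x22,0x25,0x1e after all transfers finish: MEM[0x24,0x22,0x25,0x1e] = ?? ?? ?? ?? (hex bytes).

MEM[0x24,0x22,0x25,0x1e] = 34 5c 54 61

#0 dst[0x0a+4] := {0x68,0x34,0x54,0x1a}
#1 dst[0x20+2] := {0x7e,0xe5}
#2 dst[0x1e+8] := {0x61,0x87,0x5c,0x7b,0x5c,0x68,0x34,0x54}
query mem[0x24]=0x34, mem[0x22]=0x5c, mem[0x25]=0x54, mem[0x1e]=0x61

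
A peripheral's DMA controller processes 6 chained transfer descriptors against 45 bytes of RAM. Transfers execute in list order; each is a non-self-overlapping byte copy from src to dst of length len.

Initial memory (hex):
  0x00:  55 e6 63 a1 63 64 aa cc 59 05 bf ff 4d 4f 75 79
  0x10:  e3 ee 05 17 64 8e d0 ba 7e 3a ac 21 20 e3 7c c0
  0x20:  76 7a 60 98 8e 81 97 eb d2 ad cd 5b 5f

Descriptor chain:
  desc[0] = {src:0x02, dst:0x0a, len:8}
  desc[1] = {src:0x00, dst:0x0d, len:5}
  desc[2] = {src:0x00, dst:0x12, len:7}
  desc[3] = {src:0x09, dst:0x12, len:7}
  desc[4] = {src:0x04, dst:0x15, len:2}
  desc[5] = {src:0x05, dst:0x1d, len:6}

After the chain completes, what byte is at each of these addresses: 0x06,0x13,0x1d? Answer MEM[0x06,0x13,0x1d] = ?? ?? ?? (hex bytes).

MEM[0x06,0x13,0x1d] = aa 63 64

#0 dst[0x0a+8] := {0x63,0xa1,0x63,0x64,0xaa,0xcc,0x59,0x05}
#1 dst[0x0d+5] := {0x55,0xe6,0x63,0xa1,0x63}
#2 dst[0x12+7] := {0x55,0xe6,0x63,0xa1,0x63,0x64,0xaa}
#3 dst[0x12+7] := {0x05,0x63,0xa1,0x63,0x55,0xe6,0x63}
#4 dst[0x15+2] := {0x63,0x64}
#5 dst[0x1d+6] := {0x64,0xaa,0xcc,0x59,0x05,0x63}
query mem[0x06]=0xaa, mem[0x13]=0x63, mem[0x1d]=0x64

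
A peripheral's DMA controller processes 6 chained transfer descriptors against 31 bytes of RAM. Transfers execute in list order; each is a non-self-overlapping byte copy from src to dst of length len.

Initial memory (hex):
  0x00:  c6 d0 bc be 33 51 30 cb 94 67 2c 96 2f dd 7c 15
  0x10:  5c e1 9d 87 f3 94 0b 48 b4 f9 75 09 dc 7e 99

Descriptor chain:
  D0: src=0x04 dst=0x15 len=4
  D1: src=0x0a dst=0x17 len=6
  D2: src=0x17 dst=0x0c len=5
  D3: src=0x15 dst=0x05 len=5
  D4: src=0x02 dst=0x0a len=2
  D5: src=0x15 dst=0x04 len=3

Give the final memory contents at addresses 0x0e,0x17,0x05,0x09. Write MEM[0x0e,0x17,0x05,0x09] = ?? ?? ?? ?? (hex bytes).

MEM[0x0e,0x17,0x05,0x09] = 2f 2c 51 2f

D0: mem[0x15..0x18] <- [33 51 30 cb]
D1: mem[0x17..0x1c] <- [2c 96 2f dd 7c 15]
D2: mem[0x0c..0x10] <- [2c 96 2f dd 7c]
D3: mem[0x05..0x09] <- [33 51 2c 96 2f]
D4: mem[0x0a..0x0b] <- [bc be]
D5: mem[0x04..0x06] <- [33 51 2c]
query mem[0x0e]=0x2f, mem[0x17]=0x2c, mem[0x05]=0x51, mem[0x09]=0x2f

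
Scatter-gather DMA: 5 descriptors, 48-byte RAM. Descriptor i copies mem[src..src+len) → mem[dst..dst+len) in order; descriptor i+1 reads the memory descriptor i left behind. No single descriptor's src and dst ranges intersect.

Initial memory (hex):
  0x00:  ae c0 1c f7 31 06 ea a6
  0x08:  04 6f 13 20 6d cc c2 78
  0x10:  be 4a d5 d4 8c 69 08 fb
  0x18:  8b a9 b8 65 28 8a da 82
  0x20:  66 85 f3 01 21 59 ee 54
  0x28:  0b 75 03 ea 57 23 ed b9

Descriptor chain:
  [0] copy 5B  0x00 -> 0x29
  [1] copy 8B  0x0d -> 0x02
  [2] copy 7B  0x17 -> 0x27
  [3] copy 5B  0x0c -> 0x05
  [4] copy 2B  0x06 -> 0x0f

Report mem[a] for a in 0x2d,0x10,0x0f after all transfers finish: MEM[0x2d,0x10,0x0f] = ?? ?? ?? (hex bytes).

MEM[0x2d,0x10,0x0f] = 8a c2 cc

#0 dst[0x29+5] := {0xae,0xc0,0x1c,0xf7,0x31}
#1 dst[0x02+8] := {0xcc,0xc2,0x78,0xbe,0x4a,0xd5,0xd4,0x8c}
#2 dst[0x27+7] := {0xfb,0x8b,0xa9,0xb8,0x65,0x28,0x8a}
#3 dst[0x05+5] := {0x6d,0xcc,0xc2,0x78,0xbe}
#4 dst[0x0f+2] := {0xcc,0xc2}
query mem[0x2d]=0x8a, mem[0x10]=0xc2, mem[0x0f]=0xcc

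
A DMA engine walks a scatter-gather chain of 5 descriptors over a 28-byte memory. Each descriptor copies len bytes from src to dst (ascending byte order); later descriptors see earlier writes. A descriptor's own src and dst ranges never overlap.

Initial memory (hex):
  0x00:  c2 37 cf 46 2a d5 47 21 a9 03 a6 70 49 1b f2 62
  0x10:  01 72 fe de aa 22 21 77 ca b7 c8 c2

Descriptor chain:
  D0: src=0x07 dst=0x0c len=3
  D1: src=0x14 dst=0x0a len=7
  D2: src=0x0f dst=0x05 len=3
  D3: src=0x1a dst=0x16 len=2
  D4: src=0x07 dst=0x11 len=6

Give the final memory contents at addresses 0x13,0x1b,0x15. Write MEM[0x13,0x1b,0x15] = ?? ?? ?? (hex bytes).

[0] 0x07->0x0c len=3 : 21 a9 03
[1] 0x14->0x0a len=7 : aa 22 21 77 ca b7 c8
[2] 0x0f->0x05 len=3 : b7 c8 72
[3] 0x1a->0x16 len=2 : c8 c2
[4] 0x07->0x11 len=6 : 72 a9 03 aa 22 21
query mem[0x13]=0x03, mem[0x1b]=0xc2, mem[0x15]=0x22

MEM[0x13,0x1b,0x15] = 03 c2 22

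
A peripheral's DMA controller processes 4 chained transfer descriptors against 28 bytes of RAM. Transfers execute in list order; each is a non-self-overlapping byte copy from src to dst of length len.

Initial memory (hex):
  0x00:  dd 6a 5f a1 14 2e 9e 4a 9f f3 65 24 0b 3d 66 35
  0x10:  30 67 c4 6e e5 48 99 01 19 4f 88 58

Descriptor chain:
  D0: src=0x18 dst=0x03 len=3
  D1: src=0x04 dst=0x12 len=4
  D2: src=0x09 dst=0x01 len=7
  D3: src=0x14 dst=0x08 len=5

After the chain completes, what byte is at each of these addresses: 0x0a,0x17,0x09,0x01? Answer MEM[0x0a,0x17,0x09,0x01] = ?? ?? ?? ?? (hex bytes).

MEM[0x0a,0x17,0x09,0x01] = 99 01 4a f3

D0: mem[0x03..0x05] <- [19 4f 88]
D1: mem[0x12..0x15] <- [4f 88 9e 4a]
D2: mem[0x01..0x07] <- [f3 65 24 0b 3d 66 35]
D3: mem[0x08..0x0c] <- [9e 4a 99 01 19]
query mem[0x0a]=0x99, mem[0x17]=0x01, mem[0x09]=0x4a, mem[0x01]=0xf3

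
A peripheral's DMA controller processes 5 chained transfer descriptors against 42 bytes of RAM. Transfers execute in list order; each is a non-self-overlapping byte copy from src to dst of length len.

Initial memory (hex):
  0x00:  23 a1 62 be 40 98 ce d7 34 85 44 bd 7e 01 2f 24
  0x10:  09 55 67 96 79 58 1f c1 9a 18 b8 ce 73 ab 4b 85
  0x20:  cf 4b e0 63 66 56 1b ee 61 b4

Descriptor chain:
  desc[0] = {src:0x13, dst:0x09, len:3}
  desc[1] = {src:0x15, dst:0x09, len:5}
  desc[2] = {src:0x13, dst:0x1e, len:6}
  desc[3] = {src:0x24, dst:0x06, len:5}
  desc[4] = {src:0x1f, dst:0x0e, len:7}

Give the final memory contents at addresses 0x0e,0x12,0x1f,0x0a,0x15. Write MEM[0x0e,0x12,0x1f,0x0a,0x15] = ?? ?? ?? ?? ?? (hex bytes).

[0] 0x13->0x09 len=3 : 96 79 58
[1] 0x15->0x09 len=5 : 58 1f c1 9a 18
[2] 0x13->0x1e len=6 : 96 79 58 1f c1 9a
[3] 0x24->0x06 len=5 : 66 56 1b ee 61
[4] 0x1f->0x0e len=7 : 79 58 1f c1 9a 66 56
query mem[0x0e]=0x79, mem[0x12]=0x9a, mem[0x1f]=0x79, mem[0x0a]=0x61, mem[0x15]=0x58

MEM[0x0e,0x12,0x1f,0x0a,0x15] = 79 9a 79 61 58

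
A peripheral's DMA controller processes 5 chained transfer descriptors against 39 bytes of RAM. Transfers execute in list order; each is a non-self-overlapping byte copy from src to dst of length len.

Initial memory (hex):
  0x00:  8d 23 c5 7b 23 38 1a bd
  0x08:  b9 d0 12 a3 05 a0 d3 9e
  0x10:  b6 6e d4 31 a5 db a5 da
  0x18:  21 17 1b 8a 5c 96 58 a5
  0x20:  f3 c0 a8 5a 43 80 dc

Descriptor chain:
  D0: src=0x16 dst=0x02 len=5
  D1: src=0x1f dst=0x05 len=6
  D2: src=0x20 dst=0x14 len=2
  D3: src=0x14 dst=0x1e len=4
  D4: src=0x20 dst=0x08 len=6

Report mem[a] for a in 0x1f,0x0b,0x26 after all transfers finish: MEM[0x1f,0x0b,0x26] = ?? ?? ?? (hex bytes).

MEM[0x1f,0x0b,0x26] = c0 5a dc

D0: mem[0x02..0x06] <- [a5 da 21 17 1b]
D1: mem[0x05..0x0a] <- [a5 f3 c0 a8 5a 43]
D2: mem[0x14..0x15] <- [f3 c0]
D3: mem[0x1e..0x21] <- [f3 c0 a5 da]
D4: mem[0x08..0x0d] <- [a5 da a8 5a 43 80]
query mem[0x1f]=0xc0, mem[0x0b]=0x5a, mem[0x26]=0xdc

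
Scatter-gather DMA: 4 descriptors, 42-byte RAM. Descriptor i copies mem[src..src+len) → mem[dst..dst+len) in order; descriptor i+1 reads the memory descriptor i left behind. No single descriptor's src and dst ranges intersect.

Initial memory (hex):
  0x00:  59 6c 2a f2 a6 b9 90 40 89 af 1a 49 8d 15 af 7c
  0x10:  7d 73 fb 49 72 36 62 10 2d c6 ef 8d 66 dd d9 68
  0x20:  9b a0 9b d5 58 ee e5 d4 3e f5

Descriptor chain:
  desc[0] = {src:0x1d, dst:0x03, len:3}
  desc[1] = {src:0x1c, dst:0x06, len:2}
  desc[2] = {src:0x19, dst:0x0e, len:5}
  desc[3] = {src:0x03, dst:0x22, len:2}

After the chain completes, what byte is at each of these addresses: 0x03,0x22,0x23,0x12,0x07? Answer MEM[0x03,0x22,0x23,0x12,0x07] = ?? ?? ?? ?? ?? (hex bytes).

#0 dst[0x03+3] := {0xdd,0xd9,0x68}
#1 dst[0x06+2] := {0x66,0xdd}
#2 dst[0x0e+5] := {0xc6,0xef,0x8d,0x66,0xdd}
#3 dst[0x22+2] := {0xdd,0xd9}
query mem[0x03]=0xdd, mem[0x22]=0xdd, mem[0x23]=0xd9, mem[0x12]=0xdd, mem[0x07]=0xdd

MEM[0x03,0x22,0x23,0x12,0x07] = dd dd d9 dd dd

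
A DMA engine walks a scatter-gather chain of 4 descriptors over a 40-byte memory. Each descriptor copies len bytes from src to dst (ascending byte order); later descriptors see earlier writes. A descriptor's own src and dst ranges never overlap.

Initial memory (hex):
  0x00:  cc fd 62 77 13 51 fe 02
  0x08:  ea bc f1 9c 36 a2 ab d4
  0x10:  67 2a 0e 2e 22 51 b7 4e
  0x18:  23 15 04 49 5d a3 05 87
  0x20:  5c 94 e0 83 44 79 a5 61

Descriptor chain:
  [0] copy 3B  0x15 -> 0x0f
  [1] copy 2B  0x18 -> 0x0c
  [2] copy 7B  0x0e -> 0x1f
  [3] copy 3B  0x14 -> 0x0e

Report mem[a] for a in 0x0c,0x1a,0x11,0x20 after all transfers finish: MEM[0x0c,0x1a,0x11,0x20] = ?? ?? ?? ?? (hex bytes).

MEM[0x0c,0x1a,0x11,0x20] = 23 04 4e 51

  after D0: wrote 3B at 0x0f = 51b74e
  after D1: wrote 2B at 0x0c = 2315
  after D2: wrote 7B at 0x1f = ab51b74e0e2e22
  after D3: wrote 3B at 0x0e = 2251b7
query mem[0x0c]=0x23, mem[0x1a]=0x04, mem[0x11]=0x4e, mem[0x20]=0x51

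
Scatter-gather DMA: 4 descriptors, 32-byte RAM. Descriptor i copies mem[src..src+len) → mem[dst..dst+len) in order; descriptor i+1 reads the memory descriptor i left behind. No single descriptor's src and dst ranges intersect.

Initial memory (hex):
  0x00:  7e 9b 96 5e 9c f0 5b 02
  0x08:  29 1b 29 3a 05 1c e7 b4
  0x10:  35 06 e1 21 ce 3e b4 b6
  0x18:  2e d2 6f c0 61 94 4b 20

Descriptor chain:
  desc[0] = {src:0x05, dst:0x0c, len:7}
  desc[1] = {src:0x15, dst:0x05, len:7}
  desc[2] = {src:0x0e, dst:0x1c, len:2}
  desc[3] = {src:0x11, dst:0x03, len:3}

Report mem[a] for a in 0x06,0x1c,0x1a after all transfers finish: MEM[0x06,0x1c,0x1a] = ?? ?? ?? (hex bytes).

[0] 0x05->0x0c len=7 : f0 5b 02 29 1b 29 3a
[1] 0x15->0x05 len=7 : 3e b4 b6 2e d2 6f c0
[2] 0x0e->0x1c len=2 : 02 29
[3] 0x11->0x03 len=3 : 29 3a 21
query mem[0x06]=0xb4, mem[0x1c]=0x02, mem[0x1a]=0x6f

MEM[0x06,0x1c,0x1a] = b4 02 6f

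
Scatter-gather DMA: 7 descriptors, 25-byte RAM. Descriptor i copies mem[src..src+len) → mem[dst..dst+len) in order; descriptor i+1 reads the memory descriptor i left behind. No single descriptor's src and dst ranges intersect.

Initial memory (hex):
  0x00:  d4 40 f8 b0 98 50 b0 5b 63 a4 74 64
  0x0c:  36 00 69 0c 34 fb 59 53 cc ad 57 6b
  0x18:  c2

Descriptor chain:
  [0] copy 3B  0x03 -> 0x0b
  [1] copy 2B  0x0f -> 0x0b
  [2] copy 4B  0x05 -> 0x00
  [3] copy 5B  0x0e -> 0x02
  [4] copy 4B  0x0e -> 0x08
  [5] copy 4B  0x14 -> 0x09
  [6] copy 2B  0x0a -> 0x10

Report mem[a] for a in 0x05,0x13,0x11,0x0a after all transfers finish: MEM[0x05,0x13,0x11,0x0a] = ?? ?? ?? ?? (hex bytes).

MEM[0x05,0x13,0x11,0x0a] = fb 53 57 ad

#0 dst[0x0b+3] := {0xb0,0x98,0x50}
#1 dst[0x0b+2] := {0x0c,0x34}
#2 dst[0x00+4] := {0x50,0xb0,0x5b,0x63}
#3 dst[0x02+5] := {0x69,0x0c,0x34,0xfb,0x59}
#4 dst[0x08+4] := {0x69,0x0c,0x34,0xfb}
#5 dst[0x09+4] := {0xcc,0xad,0x57,0x6b}
#6 dst[0x10+2] := {0xad,0x57}
query mem[0x05]=0xfb, mem[0x13]=0x53, mem[0x11]=0x57, mem[0x0a]=0xad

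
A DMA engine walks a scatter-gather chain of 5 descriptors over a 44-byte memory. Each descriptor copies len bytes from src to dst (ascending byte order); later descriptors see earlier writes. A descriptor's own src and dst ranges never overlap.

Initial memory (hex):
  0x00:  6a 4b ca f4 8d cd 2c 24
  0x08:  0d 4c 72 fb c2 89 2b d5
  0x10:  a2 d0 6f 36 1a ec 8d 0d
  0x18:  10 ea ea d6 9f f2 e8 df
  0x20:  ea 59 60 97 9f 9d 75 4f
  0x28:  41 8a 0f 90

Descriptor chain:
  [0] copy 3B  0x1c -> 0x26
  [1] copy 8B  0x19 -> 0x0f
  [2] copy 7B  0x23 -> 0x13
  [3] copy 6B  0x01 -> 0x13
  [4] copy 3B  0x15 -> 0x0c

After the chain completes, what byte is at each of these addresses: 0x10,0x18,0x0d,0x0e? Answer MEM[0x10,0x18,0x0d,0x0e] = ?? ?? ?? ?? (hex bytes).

MEM[0x10,0x18,0x0d,0x0e] = ea 2c 8d cd

D0: mem[0x26..0x28] <- [9f f2 e8]
D1: mem[0x0f..0x16] <- [ea ea d6 9f f2 e8 df ea]
D2: mem[0x13..0x19] <- [97 9f 9d 9f f2 e8 8a]
D3: mem[0x13..0x18] <- [4b ca f4 8d cd 2c]
D4: mem[0x0c..0x0e] <- [f4 8d cd]
query mem[0x10]=0xea, mem[0x18]=0x2c, mem[0x0d]=0x8d, mem[0x0e]=0xcd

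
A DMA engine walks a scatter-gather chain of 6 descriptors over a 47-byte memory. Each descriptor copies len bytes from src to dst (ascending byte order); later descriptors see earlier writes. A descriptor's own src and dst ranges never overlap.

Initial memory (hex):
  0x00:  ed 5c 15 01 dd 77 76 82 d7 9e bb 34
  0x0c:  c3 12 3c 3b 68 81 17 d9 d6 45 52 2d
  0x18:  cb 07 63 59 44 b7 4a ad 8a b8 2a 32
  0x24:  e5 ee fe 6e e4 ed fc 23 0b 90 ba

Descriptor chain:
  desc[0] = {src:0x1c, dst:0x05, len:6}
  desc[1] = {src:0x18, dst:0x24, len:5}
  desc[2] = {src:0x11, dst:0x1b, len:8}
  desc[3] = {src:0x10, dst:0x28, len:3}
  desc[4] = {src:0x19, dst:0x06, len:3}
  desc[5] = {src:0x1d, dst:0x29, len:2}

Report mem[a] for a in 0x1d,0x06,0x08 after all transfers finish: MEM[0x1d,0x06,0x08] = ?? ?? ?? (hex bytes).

MEM[0x1d,0x06,0x08] = d9 07 81

D0: mem[0x05..0x0a] <- [44 b7 4a ad 8a b8]
D1: mem[0x24..0x28] <- [cb 07 63 59 44]
D2: mem[0x1b..0x22] <- [81 17 d9 d6 45 52 2d cb]
D3: mem[0x28..0x2a] <- [68 81 17]
D4: mem[0x06..0x08] <- [07 63 81]
D5: mem[0x29..0x2a] <- [d9 d6]
query mem[0x1d]=0xd9, mem[0x06]=0x07, mem[0x08]=0x81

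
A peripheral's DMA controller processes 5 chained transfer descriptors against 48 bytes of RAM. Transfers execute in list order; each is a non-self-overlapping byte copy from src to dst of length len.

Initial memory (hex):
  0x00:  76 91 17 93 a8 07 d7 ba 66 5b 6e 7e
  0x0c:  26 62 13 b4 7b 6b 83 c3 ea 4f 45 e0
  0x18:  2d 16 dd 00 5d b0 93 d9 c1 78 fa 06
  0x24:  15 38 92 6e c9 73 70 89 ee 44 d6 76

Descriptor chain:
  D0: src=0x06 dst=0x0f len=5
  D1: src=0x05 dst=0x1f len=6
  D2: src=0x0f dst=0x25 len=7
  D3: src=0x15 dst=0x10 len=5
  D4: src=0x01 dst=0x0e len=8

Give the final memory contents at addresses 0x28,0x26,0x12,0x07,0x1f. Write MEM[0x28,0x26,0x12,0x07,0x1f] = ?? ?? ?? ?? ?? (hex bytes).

#0 dst[0x0f+5] := {0xd7,0xba,0x66,0x5b,0x6e}
#1 dst[0x1f+6] := {0x07,0xd7,0xba,0x66,0x5b,0x6e}
#2 dst[0x25+7] := {0xd7,0xba,0x66,0x5b,0x6e,0xea,0x4f}
#3 dst[0x10+5] := {0x4f,0x45,0xe0,0x2d,0x16}
#4 dst[0x0e+8] := {0x91,0x17,0x93,0xa8,0x07,0xd7,0xba,0x66}
query mem[0x28]=0x5b, mem[0x26]=0xba, mem[0x12]=0x07, mem[0x07]=0xba, mem[0x1f]=0x07

MEM[0x28,0x26,0x12,0x07,0x1f] = 5b ba 07 ba 07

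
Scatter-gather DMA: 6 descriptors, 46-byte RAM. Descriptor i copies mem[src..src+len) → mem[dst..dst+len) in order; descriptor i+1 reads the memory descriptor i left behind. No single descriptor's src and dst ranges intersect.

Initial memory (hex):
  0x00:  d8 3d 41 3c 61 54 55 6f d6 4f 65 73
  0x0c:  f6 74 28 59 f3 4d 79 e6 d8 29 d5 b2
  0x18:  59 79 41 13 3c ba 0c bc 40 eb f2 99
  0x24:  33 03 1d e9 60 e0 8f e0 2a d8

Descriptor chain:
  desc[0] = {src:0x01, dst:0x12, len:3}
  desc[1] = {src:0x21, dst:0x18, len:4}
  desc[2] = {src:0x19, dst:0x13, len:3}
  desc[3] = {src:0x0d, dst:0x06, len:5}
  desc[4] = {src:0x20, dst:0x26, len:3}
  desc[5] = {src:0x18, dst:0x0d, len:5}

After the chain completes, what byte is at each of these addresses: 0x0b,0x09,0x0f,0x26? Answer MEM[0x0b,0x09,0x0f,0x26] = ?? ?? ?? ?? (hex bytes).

  after D0: wrote 3B at 0x12 = 3d413c
  after D1: wrote 4B at 0x18 = ebf29933
  after D2: wrote 3B at 0x13 = f29933
  after D3: wrote 5B at 0x06 = 742859f34d
  after D4: wrote 3B at 0x26 = 40ebf2
  after D5: wrote 5B at 0x0d = ebf299333c
query mem[0x0b]=0x73, mem[0x09]=0xf3, mem[0x0f]=0x99, mem[0x26]=0x40

MEM[0x0b,0x09,0x0f,0x26] = 73 f3 99 40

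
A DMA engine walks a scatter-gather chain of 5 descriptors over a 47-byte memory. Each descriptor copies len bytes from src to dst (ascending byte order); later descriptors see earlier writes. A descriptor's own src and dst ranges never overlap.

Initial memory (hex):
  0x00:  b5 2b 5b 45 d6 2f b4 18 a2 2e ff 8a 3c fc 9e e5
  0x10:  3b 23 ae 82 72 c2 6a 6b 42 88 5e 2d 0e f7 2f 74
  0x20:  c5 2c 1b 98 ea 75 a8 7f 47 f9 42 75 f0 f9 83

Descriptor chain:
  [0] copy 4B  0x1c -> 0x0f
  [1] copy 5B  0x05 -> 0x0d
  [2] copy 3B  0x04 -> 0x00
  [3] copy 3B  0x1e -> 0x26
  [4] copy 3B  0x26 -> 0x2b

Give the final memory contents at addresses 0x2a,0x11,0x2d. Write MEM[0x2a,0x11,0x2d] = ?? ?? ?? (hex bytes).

[0] 0x1c->0x0f len=4 : 0e f7 2f 74
[1] 0x05->0x0d len=5 : 2f b4 18 a2 2e
[2] 0x04->0x00 len=3 : d6 2f b4
[3] 0x1e->0x26 len=3 : 2f 74 c5
[4] 0x26->0x2b len=3 : 2f 74 c5
query mem[0x2a]=0x42, mem[0x11]=0x2e, mem[0x2d]=0xc5

MEM[0x2a,0x11,0x2d] = 42 2e c5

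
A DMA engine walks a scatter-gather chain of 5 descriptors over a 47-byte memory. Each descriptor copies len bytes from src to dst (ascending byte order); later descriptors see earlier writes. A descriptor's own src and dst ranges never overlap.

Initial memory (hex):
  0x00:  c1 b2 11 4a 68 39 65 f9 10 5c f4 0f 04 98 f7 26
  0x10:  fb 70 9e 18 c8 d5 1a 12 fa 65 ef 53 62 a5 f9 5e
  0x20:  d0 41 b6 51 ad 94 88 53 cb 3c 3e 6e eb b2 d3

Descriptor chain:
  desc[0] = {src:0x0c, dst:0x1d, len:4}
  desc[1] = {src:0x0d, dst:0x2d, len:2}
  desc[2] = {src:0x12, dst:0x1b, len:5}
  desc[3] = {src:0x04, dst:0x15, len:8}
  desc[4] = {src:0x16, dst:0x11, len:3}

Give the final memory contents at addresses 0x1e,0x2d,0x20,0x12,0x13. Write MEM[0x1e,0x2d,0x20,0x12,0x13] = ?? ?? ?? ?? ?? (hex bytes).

#0 dst[0x1d+4] := {0x04,0x98,0xf7,0x26}
#1 dst[0x2d+2] := {0x98,0xf7}
#2 dst[0x1b+5] := {0x9e,0x18,0xc8,0xd5,0x1a}
#3 dst[0x15+8] := {0x68,0x39,0x65,0xf9,0x10,0x5c,0xf4,0x0f}
#4 dst[0x11+3] := {0x39,0x65,0xf9}
query mem[0x1e]=0xd5, mem[0x2d]=0x98, mem[0x20]=0x26, mem[0x12]=0x65, mem[0x13]=0xf9

MEM[0x1e,0x2d,0x20,0x12,0x13] = d5 98 26 65 f9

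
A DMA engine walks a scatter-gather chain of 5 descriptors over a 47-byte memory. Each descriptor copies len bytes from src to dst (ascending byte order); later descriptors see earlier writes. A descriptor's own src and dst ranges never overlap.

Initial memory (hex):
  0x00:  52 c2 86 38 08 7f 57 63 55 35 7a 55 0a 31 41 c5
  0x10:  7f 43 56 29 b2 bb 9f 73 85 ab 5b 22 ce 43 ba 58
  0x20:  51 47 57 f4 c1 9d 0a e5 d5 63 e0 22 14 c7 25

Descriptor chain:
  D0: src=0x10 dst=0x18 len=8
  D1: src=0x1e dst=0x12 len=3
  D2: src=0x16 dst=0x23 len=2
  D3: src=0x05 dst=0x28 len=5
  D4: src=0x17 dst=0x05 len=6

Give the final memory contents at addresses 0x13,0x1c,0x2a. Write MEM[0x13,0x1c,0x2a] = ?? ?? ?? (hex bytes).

[0] 0x10->0x18 len=8 : 7f 43 56 29 b2 bb 9f 73
[1] 0x1e->0x12 len=3 : 9f 73 51
[2] 0x16->0x23 len=2 : 9f 73
[3] 0x05->0x28 len=5 : 7f 57 63 55 35
[4] 0x17->0x05 len=6 : 73 7f 43 56 29 b2
query mem[0x13]=0x73, mem[0x1c]=0xb2, mem[0x2a]=0x63

MEM[0x13,0x1c,0x2a] = 73 b2 63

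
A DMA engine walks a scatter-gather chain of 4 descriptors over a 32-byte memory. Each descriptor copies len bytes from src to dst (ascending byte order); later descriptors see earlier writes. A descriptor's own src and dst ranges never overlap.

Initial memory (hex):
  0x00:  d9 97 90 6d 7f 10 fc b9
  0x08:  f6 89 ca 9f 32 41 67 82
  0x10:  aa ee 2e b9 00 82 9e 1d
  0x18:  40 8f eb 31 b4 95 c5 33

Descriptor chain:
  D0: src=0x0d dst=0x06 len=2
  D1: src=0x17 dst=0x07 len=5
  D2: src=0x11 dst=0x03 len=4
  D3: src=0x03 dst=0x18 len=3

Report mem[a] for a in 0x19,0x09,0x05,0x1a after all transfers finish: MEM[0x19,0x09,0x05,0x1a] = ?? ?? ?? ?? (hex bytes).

#0 dst[0x06+2] := {0x41,0x67}
#1 dst[0x07+5] := {0x1d,0x40,0x8f,0xeb,0x31}
#2 dst[0x03+4] := {0xee,0x2e,0xb9,0x00}
#3 dst[0x18+3] := {0xee,0x2e,0xb9}
query mem[0x19]=0x2e, mem[0x09]=0x8f, mem[0x05]=0xb9, mem[0x1a]=0xb9

MEM[0x19,0x09,0x05,0x1a] = 2e 8f b9 b9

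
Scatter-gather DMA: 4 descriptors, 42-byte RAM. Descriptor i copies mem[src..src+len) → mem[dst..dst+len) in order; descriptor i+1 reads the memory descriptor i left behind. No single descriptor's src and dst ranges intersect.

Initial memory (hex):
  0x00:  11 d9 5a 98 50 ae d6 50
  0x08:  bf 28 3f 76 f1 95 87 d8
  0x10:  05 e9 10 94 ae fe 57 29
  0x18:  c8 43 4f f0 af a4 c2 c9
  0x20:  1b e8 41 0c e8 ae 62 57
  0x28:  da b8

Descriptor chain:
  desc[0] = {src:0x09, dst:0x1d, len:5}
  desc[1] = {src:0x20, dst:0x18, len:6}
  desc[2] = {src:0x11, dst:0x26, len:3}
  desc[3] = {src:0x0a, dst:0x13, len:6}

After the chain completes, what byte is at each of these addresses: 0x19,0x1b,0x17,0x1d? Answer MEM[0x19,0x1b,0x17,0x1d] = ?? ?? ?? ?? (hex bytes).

MEM[0x19,0x1b,0x17,0x1d] = 95 0c 87 ae

D0: mem[0x1d..0x21] <- [28 3f 76 f1 95]
D1: mem[0x18..0x1d] <- [f1 95 41 0c e8 ae]
D2: mem[0x26..0x28] <- [e9 10 94]
D3: mem[0x13..0x18] <- [3f 76 f1 95 87 d8]
query mem[0x19]=0x95, mem[0x1b]=0x0c, mem[0x17]=0x87, mem[0x1d]=0xae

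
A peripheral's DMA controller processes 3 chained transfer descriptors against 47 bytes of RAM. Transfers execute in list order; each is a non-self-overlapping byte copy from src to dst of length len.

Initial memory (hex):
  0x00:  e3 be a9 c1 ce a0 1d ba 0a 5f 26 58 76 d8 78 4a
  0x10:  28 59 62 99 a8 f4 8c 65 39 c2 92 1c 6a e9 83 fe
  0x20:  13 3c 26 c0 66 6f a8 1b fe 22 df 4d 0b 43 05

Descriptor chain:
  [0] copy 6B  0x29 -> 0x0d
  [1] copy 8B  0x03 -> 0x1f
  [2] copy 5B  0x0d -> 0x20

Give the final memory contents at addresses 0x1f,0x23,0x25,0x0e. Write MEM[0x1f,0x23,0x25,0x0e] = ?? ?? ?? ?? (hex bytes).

#0 dst[0x0d+6] := {0x22,0xdf,0x4d,0x0b,0x43,0x05}
#1 dst[0x1f+8] := {0xc1,0xce,0xa0,0x1d,0xba,0x0a,0x5f,0x26}
#2 dst[0x20+5] := {0x22,0xdf,0x4d,0x0b,0x43}
query mem[0x1f]=0xc1, mem[0x23]=0x0b, mem[0x25]=0x5f, mem[0x0e]=0xdf

MEM[0x1f,0x23,0x25,0x0e] = c1 0b 5f df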